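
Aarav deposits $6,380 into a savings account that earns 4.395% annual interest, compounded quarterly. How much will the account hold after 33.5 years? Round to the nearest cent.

Growth factor = (1 + 0.0109875)^134 ≈ 4.3244941734.
A ≈ 6,380 × 4.3244941734 ≈ 27,590.2728.

$27,590.27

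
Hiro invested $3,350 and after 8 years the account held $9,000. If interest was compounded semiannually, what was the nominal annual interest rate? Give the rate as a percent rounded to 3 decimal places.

(1 + r/2)^16 = 9,000/3,350 = 2.68657.
1 + r/2 = 2.68657^(1/16) ≈ 1.063714, so r/2 ≈ 0.063714.
r ≈ 2·0.063714 = 12.74279%.

12.743%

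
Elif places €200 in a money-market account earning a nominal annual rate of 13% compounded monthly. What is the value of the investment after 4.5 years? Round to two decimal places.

Growth factor = (1 + 0.13/12)^54 ≈ 1.78935273.
A ≈ 200 × 1.78935273 ≈ 357.8705.

€357.87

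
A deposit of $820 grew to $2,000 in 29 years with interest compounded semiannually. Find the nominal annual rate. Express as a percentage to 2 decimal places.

3.10%

(1 + r/2)^58 = 2,000/820 = 2.43902.
1 + r/2 = 2.43902^(1/58) ≈ 1.015491, so r/2 ≈ 0.0154911.
r ≈ 2·0.0154911 = 3.09823%.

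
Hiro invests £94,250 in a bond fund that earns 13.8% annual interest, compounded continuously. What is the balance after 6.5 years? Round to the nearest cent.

£231,123.18

A = P·e^(rt) = 94,250·e^(0.138·6.5) = 94,250·e^0.897.
e^0.897 ≈ 2.45223535898, so A ≈ 231,123.1826.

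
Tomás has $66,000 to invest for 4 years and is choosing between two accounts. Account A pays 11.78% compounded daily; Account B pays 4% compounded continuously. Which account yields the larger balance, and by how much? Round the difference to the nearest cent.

A: (1 + 0.1178/365)^1460 ≈ 1.60179356393, so 66,000 × 1.60179356393 ≈ 105,718.3752.
B: e^(0.04·4) = e^0.16 ≈ 1.173510871, so 66,000 × 1.173510871 ≈ 77,451.7175.
Difference ≈ 28,266.6577 in favor of A.

Account A, by $28,266.66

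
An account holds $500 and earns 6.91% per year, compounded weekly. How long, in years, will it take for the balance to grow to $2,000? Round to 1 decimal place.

We need (1 + 0.00132885)^(52t) = 4, so 52t = ln 4 / ln 1.001329 ≈ 1043.9246.
t ≈ 1043.9246/52 = 20.0755 years.

20.1 years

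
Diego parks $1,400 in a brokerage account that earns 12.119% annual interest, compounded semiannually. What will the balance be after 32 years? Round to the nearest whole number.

$60,437

Growth factor = (1 + 0.060595)^64 ≈ 43.169083072.
A ≈ 1,400 × 43.169083072 ≈ 60,436.7163.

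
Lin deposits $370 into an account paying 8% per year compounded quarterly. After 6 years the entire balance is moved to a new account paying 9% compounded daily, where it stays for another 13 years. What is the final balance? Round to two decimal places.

After 6 years at 8%: 370 × 1.608437249 ≈ 595.1218.
Then 13 years at 9%: 595.1218 × 3.221527987 ≈ 1,917.2015.

$1,917.20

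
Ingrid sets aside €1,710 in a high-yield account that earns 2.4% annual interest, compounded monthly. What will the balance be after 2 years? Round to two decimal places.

Periodic rate = 2.4%/12 = 0.002; periods = 12·2 = 24.
A = 1,710·(1 + 0.002)^24 ≈ 1,710·1.049120363 ≈ 1,793.9958.

€1,794.00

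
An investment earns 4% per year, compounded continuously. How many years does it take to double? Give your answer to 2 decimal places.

e^(0.04t) = 2, so 0.04t = ln 2 ≈ 0.69315.
t ≈ 0.69315/0.04 ≈ 17.3287.

17.33 years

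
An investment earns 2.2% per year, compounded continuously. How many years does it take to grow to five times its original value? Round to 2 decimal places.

e^(0.022t) = 5, so 0.022t = ln 5 ≈ 1.6094.
t ≈ 1.6094/0.022 ≈ 73.1563.

73.16 years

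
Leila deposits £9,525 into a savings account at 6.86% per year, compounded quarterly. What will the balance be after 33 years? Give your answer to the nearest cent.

Periodic rate = 6.86%/4 = 0.01715; periods = 4·33 = 132.
A = 9,525·(1 + 0.01715)^132 ≈ 9,525·9.4367066144 ≈ 89,884.6305.

£89,884.63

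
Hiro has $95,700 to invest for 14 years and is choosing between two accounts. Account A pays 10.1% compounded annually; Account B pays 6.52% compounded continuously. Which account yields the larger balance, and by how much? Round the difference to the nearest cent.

Account A, by $129,657.08

A: (1 + 0.101)^14 ≈ 3.84611677095, so 95,700 × 3.84611677095 ≈ 368,073.3750.
B: e^(0.0652·14) = e^0.9128 ≈ 2.49128838412, so 95,700 × 2.49128838412 ≈ 238,416.2984.
Difference ≈ 129,657.0766 in favor of A.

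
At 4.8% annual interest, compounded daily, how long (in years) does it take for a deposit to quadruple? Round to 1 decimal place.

28.9 years

(1 + 0.000131507)^(365t) = 4.
365t = ln 4 / ln(1 + 0.000131507) ≈ 1.3863/0.000131498 ≈ 10542.3065.
t ≈ 28.8830.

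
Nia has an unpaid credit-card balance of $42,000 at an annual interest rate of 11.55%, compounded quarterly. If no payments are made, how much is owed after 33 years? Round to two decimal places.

$1,799,344.95

Growth factor = (1 + 0.028875)^132 ≈ 42.84154652745.
A ≈ 42,000 × 42.84154652745 ≈ 1,799,344.9542.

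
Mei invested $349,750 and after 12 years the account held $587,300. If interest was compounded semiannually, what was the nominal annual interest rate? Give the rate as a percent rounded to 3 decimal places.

4.366%

The 24-period growth factor is 587,300/349,750 = 1.6792.
r/2 = 1.6792^(1/24) − 1 ≈ 0.0218314, so r ≈ 2·0.0218314 = 4.36629%.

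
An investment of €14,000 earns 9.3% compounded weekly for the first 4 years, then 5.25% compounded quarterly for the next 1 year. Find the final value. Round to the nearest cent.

€21,389.14

After 4 years at 9.3%: 14,000 × 1.4501510773 ≈ 20,302.1151.
Then 1 years at 5.25%: 20,302.1151 × 1.0535426674 ≈ 21,389.1445.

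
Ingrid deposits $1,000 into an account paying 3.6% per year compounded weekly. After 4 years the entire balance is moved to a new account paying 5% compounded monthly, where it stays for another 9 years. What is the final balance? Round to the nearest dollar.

$1,809

Phase 1: 1,000·(1 + 0.036/52)^208 ≈ 1,154.8266.
Phase 2: 1,154.8266·(1 + 0.05/12)^108 ≈ 1,809.4361.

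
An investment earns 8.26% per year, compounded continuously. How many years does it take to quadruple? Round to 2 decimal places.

e^(0.0826t) = 4, so 0.0826t = ln 4 ≈ 1.3863.
t ≈ 1.3863/0.0826 ≈ 16.7832.

16.78 years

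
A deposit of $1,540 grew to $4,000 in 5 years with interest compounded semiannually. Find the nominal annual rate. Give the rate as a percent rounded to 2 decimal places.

The 10-period growth factor is 4,000/1,540 = 2.5974.
r/2 = 2.5974^(1/10) − 1 ≈ 0.100155, so r ≈ 2·0.100155 = 20.03103%.

20.03%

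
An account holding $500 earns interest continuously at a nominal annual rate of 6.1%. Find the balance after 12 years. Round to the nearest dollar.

$1,040

A = P·e^(rt) = 500·e^(0.061·12) = 500·e^0.732.
e^0.732 ≈ 2.079234922, so A ≈ 1,039.6175.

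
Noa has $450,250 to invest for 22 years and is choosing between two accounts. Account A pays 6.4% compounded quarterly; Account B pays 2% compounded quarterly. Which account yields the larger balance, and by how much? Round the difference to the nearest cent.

Account A, by $1,121,779.61

A: (1 + 0.016)^88 ≈ 4.042465288351, so 450,250 × 4.042465288351 ≈ 1,820,119.9961.
B: (1 + 0.005)^88 ≈ 1.55100584538, so 450,250 × 1.55100584538 ≈ 698,340.3819.
Difference ≈ 1,121,779.6142 in favor of A.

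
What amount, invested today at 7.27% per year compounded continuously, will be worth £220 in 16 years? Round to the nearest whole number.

P = A·e^(−rt) = 220·e^(−1.1632).
e^(−1.1632) ≈ 0.312484628, so P ≈ 68.7466.

£69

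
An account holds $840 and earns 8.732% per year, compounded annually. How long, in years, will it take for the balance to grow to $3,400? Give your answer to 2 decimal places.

We need (1 + 0.08732)^t = 4.0476, so t = ln 4.0476 / ln 1.08732 ≈ 16.7009.

16.70 years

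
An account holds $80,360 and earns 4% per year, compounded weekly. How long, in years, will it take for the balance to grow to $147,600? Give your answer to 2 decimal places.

15.21 years

We need (1 + 0.000769231)^(52t) = 1.8367, so 52t = ln 1.8367 / ln 1.000769 ≈ 790.6901.
t ≈ 790.6901/52 = 15.2056 years.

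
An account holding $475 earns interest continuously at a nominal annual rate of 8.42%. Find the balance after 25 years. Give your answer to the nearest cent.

$3,898.37

A = P·e^(rt) = 475·e^(0.0842·25) = 475·e^2.105.
e^2.105 ≈ 8.20710301, so A ≈ 3,898.3739.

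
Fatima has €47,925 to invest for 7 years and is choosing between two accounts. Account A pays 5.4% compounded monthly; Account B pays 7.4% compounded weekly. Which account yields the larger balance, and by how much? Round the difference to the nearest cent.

Account B, by €10,539.81

Account A growth factor: (1 + 0.0045)^84 ≈ 1.4581259903; balance ≈ 69,880.6881.
Account B growth factor: (1 + 0.074/52)^364 ≈ 1.6780489385; balance ≈ 80,420.4954.
Account B is larger by 10,539.8073.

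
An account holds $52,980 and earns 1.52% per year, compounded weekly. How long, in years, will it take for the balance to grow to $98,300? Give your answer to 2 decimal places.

40.67 years

We need (1 + 0.000292308)^(52t) = 1.8554, so 52t = ln 1.8554 / ln 1.000292 ≈ 2114.8943.
t ≈ 2114.8943/52 = 40.6710 years.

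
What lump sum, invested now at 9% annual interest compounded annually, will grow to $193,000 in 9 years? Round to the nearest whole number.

$88,863

Growth factor = (1 + 0.09)^9 ≈ 2.17189327944.
P = 193,000/2.17189327944 ≈ 88,862.5614.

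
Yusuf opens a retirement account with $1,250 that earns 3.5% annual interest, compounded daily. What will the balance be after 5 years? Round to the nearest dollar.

Periodic rate = 3.5%/365 = 0.0000958904; periods = 365·5 = 1825.
A = 1,250·(1 + 0.035/365)^1825 ≈ 1,250·1.191236222 ≈ 1,489.0453.

$1,489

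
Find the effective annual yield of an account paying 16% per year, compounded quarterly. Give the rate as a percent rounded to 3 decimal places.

16.986%

EAR = (1 + 16%/4)^4 − 1 = (1 + 0.04)^4 − 1.
(1 + 0.04)^4 ≈ 1.169859, so EAR ≈ 16.98586%.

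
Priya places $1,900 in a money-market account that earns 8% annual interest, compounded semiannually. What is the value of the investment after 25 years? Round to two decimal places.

$13,502.70

Growth factor = (1 + 0.04)^50 ≈ 7.1066833463.
A ≈ 1,900 × 7.1066833463 ≈ 13,502.6984.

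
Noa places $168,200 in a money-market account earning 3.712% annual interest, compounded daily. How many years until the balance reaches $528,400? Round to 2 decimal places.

(1 + 0.000101699)^(365t) = 528,400/168,200 = 3.1415.
365t·ln(1 + 0.000101699) = ln(3.1415); 365t = 1.1447/0.000101693 ≈ 11256.3761.
t ≈ 30.8394 years.

30.84 years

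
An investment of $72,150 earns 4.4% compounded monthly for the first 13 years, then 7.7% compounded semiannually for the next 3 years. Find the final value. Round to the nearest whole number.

$160,191

After 13 years at 4.4%: 72,150 × 1.76995458792 ≈ 127,702.2235.
Then 3 years at 7.7%: 127,702.2235 × 1.25440854925 ≈ 160,190.7609.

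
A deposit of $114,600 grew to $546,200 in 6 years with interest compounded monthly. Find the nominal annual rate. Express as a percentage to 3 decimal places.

26.310%

(1 + r/12)^72 = 546,200/114,600 = 4.76614.
1 + r/12 = 4.76614^(1/72) ≈ 1.021925, so r/12 ≈ 0.0219249.
r ≈ 12·0.0219249 = 26.30990%.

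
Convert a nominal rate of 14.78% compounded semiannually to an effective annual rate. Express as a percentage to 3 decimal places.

One year is 2 periods at 0.0739 each: (1 + 0.0739)^2 ≈ 1.153261.
EAR = 1.153261 − 1 ≈ 15.32612%.

15.326%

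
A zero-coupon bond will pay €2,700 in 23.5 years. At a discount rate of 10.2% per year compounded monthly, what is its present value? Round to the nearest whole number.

Periodic rate = 10.2%/12 = 0.0085; 282 periods.
P = 2,700/(1 + 0.0085)^282 ≈ 2,700/10.87938933 ≈ 248.1757.

€248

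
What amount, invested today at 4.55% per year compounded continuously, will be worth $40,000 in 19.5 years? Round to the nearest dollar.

$16,471

P = A·e^(−rt) = 40,000·e^(−0.88725).
e^(−0.88725) ≈ 0.41178661029, so P ≈ 16,471.4644.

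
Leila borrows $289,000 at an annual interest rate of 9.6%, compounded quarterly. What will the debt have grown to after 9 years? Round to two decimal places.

$678,728.81

Periodic rate = 9.6%/4 = 0.024; periods = 4·9 = 36.
A = 289,000·(1 + 0.024)^36 ≈ 289,000·2.34854258277 ≈ 678,728.8064.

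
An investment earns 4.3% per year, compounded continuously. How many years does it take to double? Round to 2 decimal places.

16.12 years

e^(0.043t) = 2, so 0.043t = ln 2 ≈ 0.69315.
t ≈ 0.69315/0.043 ≈ 16.1197.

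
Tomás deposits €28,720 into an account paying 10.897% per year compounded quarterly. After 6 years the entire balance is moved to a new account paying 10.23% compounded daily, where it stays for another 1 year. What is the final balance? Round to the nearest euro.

€60,640

Phase 1: 28,720·(1 + 0.0272425)^24 ≈ 54,743.9253.
Phase 2: 54,743.9253·(1 + 0.1023/365)^365 ≈ 60,639.8384.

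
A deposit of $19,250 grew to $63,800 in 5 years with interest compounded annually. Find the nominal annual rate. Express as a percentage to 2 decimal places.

(1 + r)^5 = 63,800/19,250 = 3.31429.
1 + r = 3.31429^(1/5) ≈ 1.270802, so r ≈ 0.270802.
r ≈ 27.08023%.

27.08%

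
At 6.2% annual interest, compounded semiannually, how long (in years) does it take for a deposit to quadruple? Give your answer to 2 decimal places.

(1 + 0.031)^(2t) = 4.
2t = ln 4 / ln(1 + 0.031) ≈ 1.3863/0.0305292 ≈ 45.4088.
t ≈ 22.7044.

22.70 years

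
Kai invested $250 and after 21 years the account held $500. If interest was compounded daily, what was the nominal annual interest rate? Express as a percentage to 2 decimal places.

The 7665-period growth factor is 500/250 = 2.
r/365 = 2^(1/7665) − 1 ≈ 0.0000904342, so r ≈ 365·0.0000904342 = 3.30085%.

3.30%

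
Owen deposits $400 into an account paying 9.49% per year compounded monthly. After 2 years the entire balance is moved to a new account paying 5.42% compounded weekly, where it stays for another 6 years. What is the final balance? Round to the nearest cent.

$668.84

After 2 years at 9.49%: 400 × 1.2081055 ≈ 483.2422.
Then 6 years at 5.42%: 483.2422 × 1.38407305 ≈ 668.8425.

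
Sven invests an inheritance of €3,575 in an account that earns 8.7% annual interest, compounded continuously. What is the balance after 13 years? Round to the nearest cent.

A = P·e^(rt) = 3,575·e^(0.087·13) = 3,575·e^1.131.
e^1.131 ≈ 3.098753705, so A ≈ 11,078.0445.

€11,078.04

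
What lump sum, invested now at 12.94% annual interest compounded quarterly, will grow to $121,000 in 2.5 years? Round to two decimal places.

$88,006.70

Periodic rate = 12.94%/4 = 0.03235; 10 periods.
P = 121,000/(1 + 0.03235)^10 ≈ 121,000/1.37489528037 ≈ 88,006.7026.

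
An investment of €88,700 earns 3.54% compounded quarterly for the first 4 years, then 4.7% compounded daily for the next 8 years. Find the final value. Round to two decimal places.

€148,741.93

Phase 1: 88,700·(1 + 0.00885)^16 ≈ 102,129.0267.
Phase 2: 102,129.0267·(1 + 0.047/365)^2920 ≈ 148,741.9277.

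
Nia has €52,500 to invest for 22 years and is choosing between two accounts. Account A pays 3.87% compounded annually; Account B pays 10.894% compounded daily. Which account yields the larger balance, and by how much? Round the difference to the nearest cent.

A: (1 + 0.0387)^22 ≈ 2.30559433117, so 52,500 × 2.30559433117 ≈ 121,043.7024.
B: (1 + 0.10894/365)^8030 ≈ 10.9827120833, so 52,500 × 10.9827120833 ≈ 576,592.3844.
Difference ≈ 455,548.6820 in favor of B.

Account B, by €455,548.68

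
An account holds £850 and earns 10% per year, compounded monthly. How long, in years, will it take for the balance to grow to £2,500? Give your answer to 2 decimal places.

10.83 years

We need (1 + 0.00833333)^(12t) = 2.9412, so 12t = ln 2.9412 / ln 1.008333 ≈ 129.9958.
t ≈ 129.9958/12 = 10.8330 years.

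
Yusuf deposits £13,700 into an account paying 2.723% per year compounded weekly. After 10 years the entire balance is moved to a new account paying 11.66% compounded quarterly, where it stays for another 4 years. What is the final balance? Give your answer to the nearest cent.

£28,484.39

Phase 1: 13,700·(1 + 0.02723/52)^520 ≈ 17,986.5555.
Phase 2: 17,986.5555·(1 + 0.02915)^16 ≈ 28,484.3856.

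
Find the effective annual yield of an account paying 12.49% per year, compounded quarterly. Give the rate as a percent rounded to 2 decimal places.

EAR = (1 + 12.49%/4)^4 − 1 = (1 + 0.031225)^4 − 1.
(1 + 0.031225)^4 ≈ 1.130873, so EAR ≈ 13.08727%.

13.09%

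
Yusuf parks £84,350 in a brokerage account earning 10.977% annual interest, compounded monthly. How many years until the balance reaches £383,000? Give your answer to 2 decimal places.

13.85 years

We need (1 + 0.0091475)^(12t) = 4.5406, so 12t = ln 4.5406 / ln 1.009148 ≈ 166.1623.
t ≈ 166.1623/12 = 13.8469 years.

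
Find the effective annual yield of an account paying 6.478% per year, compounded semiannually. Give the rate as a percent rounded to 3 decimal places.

EAR = (1 + 6.478%/2)^2 − 1 = (1 + 0.03239)^2 − 1.
(1 + 0.03239)^2 ≈ 1.065829, so EAR ≈ 6.58291%.

6.583%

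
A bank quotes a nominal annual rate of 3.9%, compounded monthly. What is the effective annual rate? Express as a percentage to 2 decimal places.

3.97%

One year is 12 periods at 0.00325 each: (1 + 0.00325)^12 ≈ 1.039705.
EAR = 1.039705 − 1 ≈ 3.97047%.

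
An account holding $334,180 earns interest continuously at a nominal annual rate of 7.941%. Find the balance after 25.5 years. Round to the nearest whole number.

A = P·e^(rt) = 334,180·e^(0.07941·25.5) = 334,180·e^2.024955.
e^2.024955 ≈ 7.575770027315, so A ≈ 2,531,670.8277.

$2,531,671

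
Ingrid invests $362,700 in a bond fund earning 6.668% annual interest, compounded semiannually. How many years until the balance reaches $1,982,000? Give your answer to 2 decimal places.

(1 + 0.03334)^(2t) = 1,982,000/362,700 = 5.4646.
2t·ln(1 + 0.03334) = ln(5.4646); 2t = 1.6983/0.0327963 ≈ 51.7829.
t ≈ 25.8914 years.

25.89 years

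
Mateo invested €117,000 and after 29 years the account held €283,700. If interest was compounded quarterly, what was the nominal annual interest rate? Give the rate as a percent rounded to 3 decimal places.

3.066%

The 116-period growth factor is 283,700/117,000 = 2.42479.
r/4 = 2.42479^(1/116) − 1 ≈ 0.00766495, so r ≈ 4·0.00766495 = 3.06598%.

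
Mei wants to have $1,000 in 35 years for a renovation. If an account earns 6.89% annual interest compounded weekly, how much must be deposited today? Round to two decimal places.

Growth factor = (1 + 0.001325)^1820 ≈ 11.13289.
P = 1,000/11.13289 ≈ 89.8239.

$89.82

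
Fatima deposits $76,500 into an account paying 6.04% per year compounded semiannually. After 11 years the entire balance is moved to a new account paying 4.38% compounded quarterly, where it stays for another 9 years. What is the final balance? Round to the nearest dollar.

$217,873

Phase 1: 76,500·(1 + 0.0302)^22 ≈ 147,209.3643.
Phase 2: 147,209.3643·(1 + 0.01095)^36 ≈ 217,873.1913.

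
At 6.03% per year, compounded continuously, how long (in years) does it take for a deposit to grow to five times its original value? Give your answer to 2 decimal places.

e^(0.0603t) = 5, so 0.0603t = ln 5 ≈ 1.6094.
t ≈ 1.6094/0.0603 ≈ 26.6905.

26.69 years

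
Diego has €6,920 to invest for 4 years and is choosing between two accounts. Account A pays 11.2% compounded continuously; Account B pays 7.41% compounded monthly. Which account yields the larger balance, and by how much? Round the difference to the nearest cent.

Account A growth factor: e^(0.112·4) = e^0.448 ≈ 1.5651786957; balance ≈ 10,831.0366.
Account B growth factor: (1 + 0.006175)^48 ≈ 1.343782791; balance ≈ 9,298.9769.
Account A is larger by 1,532.0597.

Account A, by €1,532.06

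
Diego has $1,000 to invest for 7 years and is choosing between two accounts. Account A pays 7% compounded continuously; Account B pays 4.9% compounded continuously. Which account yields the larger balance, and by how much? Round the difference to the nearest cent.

A: e^(0.07·7) = e^0.49 ≈ 1.63231622, so 1,000 × 1.63231622 ≈ 1,632.3162.
B: e^(0.049·7) = e^0.343 ≈ 1.409168762, so 1,000 × 1.409168762 ≈ 1,409.1688.
Difference ≈ 223.1475 in favor of A.

Account A, by $223.15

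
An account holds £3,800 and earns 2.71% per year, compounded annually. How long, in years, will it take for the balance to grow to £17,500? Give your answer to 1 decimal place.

We need (1 + 0.0271)^t = 4.6053, so t = ln 4.6053 / ln 1.0271 ≈ 57.1144.

57.1 years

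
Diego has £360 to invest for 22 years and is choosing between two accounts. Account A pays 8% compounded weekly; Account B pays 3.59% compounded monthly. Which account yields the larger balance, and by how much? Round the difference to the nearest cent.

A: (1 + 0.08/52)^1144 ≈ 5.804581624, so 360 × 5.804581624 ≈ 2,089.6494.
B: (1 + 0.0359/12)^264 ≈ 2.20035991, so 360 × 2.20035991 ≈ 792.1296.
Difference ≈ 1,297.5198 in favor of A.

Account A, by £1,297.52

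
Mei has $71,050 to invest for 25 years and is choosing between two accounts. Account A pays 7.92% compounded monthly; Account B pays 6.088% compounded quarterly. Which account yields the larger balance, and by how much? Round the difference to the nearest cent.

Account A, by $189,464.16

A: (1 + 0.0066)^300 ≈ 7.19577902825, so 71,050 × 7.19577902825 ≈ 511,260.1000.
B: (1 + 0.01522)^100 ≈ 4.52914770662, so 71,050 × 4.52914770662 ≈ 321,795.9446.
Difference ≈ 189,464.1554 in favor of A.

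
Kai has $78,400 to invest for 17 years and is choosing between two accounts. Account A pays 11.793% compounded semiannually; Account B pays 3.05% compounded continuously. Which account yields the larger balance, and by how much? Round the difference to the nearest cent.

A: (1 + 0.058965)^34 ≈ 7.0141430391, so 78,400 × 7.0141430391 ≈ 549,908.8143.
B: e^(0.0305·17) = e^0.5185 ≈ 1.67950649956, so 78,400 × 1.67950649956 ≈ 131,673.3096.
Difference ≈ 418,235.5047 in favor of A.

Account A, by $418,235.50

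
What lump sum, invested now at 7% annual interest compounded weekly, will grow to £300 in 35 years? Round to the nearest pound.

£26

Periodic rate = 7%/52 = 0.00134615; 1820 periods.
P = 300/(1 + 0.07/52)^1820 ≈ 300/11.5692699 ≈ 25.9308.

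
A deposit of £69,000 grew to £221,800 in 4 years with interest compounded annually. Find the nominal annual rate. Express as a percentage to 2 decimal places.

33.90%

(1 + r)^4 = 221,800/69,000 = 3.21449.
1 + r = 3.21449^(1/4) ≈ 1.338992, so r ≈ 0.338992.
r ≈ 33.89924%.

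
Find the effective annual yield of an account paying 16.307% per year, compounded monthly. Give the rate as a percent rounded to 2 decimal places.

17.58%

One year is 12 periods at 0.0135892 each: (1 + 0.0135892)^12 ≈ 1.175827.
EAR = 1.175827 − 1 ≈ 17.58273%.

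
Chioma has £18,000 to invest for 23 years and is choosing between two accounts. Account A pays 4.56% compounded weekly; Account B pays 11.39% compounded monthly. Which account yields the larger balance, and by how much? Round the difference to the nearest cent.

Account B, by £192,781.56

Account A growth factor: (1 + 0.0456/52)^1196 ≈ 2.8529125226; balance ≈ 51,352.4254.
Account B growth factor: (1 + 0.1139/12)^276 ≈ 13.5629994402; balance ≈ 244,133.9899.
Account B is larger by 192,781.5645.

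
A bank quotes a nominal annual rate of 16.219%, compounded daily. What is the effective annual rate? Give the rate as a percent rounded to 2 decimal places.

One year is 365 periods at 0.000444356 each: (1 + 0.000444356)^365 ≈ 1.176041.
EAR = 1.176041 − 1 ≈ 17.60413%.

17.60%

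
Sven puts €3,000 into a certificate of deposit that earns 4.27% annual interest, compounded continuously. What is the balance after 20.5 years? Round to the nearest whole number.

A = P·e^(rt) = 3,000·e^(0.0427·20.5) = 3,000·e^0.87535.
e^0.87535 ≈ 2.399715047, so A ≈ 7,199.1451.

€7,199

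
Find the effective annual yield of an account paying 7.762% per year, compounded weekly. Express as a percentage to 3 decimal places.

8.065%

One year is 52 periods at 0.00149269 each: (1 + 0.00149269)^52 ≈ 1.080649.
EAR = 1.080649 − 1 ≈ 8.06494%.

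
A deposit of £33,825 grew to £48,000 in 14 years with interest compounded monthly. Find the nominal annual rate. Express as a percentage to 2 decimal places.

2.50%

The 168-period growth factor is 48,000/33,825 = 1.41907.
r/12 = 1.41907^(1/168) − 1 ≈ 0.00208551, so r ≈ 12·0.00208551 = 2.50261%.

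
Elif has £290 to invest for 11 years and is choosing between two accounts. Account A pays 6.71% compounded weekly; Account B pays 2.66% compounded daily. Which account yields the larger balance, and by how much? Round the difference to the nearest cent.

A: (1 + 0.0671/52)^572 ≈ 2.09096189, so 290 × 2.09096189 ≈ 606.3789.
B: (1 + 0.0266/365)^4015 ≈ 1.33989244, so 290 × 1.33989244 ≈ 388.5688.
Difference ≈ 217.8101 in favor of A.

Account A, by £217.81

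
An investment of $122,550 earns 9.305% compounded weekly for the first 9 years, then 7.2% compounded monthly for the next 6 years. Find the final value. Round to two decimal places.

$435,254.05

Phase 1: 122,550·(1 + 0.09305/52)^468 ≈ 282,936.0008.
Phase 2: 282,936.0008·(1 + 0.006)^72 ≈ 435,254.0516.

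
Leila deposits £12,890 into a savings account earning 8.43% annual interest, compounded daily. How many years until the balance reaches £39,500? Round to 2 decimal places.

(1 + 0.000230959)^(365t) = 39,500/12,890 = 3.0644.
365t·ln(1 + 0.000230959) = ln(3.0644); 365t = 1.1198/0.000230932 ≈ 4849.2530.
t ≈ 13.2856 years.

13.29 years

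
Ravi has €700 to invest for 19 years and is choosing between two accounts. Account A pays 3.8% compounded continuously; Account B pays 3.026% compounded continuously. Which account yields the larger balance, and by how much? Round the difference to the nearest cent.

Account A growth factor: e^(0.038·19) = e^0.722 ≈ 2.058546189; balance ≈ 1,440.9823.
Account B growth factor: e^(0.03026·19) = e^0.57494 ≈ 1.777023902; balance ≈ 1,243.9167.
Account A is larger by 197.0656.

Account A, by €197.07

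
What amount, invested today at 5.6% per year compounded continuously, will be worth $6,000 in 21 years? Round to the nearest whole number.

P = A·e^(−rt) = 6,000·e^(−1.176).
e^(−1.176) ≈ 0.3085103151, so P ≈ 1,851.0619.

$1,851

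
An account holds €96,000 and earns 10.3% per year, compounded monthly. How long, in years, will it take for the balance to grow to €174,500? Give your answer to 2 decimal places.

We need (1 + 0.00858333)^(12t) = 1.8177, so 12t = ln 1.8177 / ln 1.008583 ≈ 69.9189.
t ≈ 69.9189/12 = 5.8266 years.

5.83 years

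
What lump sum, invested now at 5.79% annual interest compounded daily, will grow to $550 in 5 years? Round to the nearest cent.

$411.76

Growth factor = (1 + 0.0579/365)^1825 ≈ 1.33572877.
P = 550/1.33572877 ≈ 411.7602.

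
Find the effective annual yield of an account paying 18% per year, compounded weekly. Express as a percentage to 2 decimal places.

19.68%

One year is 52 periods at 0.00346154 each: (1 + 0.00346154)^52 ≈ 1.196845.
EAR = 1.196845 − 1 ≈ 19.68453%.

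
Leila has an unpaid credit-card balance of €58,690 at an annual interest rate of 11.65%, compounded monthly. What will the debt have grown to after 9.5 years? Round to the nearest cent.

Growth factor = (1 + 0.1165/12)^114 ≈ 3.00841141654.
A ≈ 58,690 × 3.00841141654 ≈ 176,563.6660.

€176,563.67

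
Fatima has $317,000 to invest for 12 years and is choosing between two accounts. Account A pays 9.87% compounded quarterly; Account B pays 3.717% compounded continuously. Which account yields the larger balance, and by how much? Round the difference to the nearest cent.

Account A, by $526,205.53

Account A growth factor: (1 + 0.024675)^48 ≈ 3.222068287883; balance ≈ 1,021,395.6473.
Account B growth factor: e^(0.03717·12) = e^0.44604 ≈ 1.56211394984; balance ≈ 495,190.1221.
Account A is larger by 526,205.5252.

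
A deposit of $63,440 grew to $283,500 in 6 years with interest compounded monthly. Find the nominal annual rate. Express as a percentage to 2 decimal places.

25.21%

(1 + r/12)^72 = 283,500/63,440 = 4.46879.
1 + r/12 = 4.46879^(1/72) ≈ 1.021011, so r/12 ≈ 0.021011.
r ≈ 12·0.021011 = 25.21318%.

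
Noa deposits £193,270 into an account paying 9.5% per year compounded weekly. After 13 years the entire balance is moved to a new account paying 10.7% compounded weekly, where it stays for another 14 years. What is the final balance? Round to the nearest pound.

£2,964,377

After 13 years at 9.5%: 193,270 × 3.434506499614 ≈ 663,787.0712.
Then 14 years at 10.7%: 663,787.0712 × 4.465855956013 ≈ 2,964,377.4454.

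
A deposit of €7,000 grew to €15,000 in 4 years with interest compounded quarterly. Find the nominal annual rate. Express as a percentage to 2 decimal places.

The 16-period growth factor is 15,000/7,000 = 2.14286.
r/4 = 2.14286^(1/16) − 1 ≈ 0.0487865, so r ≈ 4·0.0487865 = 19.51459%.

19.51%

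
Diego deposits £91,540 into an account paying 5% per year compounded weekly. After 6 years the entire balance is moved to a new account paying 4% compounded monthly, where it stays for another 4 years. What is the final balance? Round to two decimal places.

Phase 1: 91,540·(1 + 0.05/52)^312 ≈ 123,548.2659.
Phase 2: 123,548.2659·(1 + 0.04/12)^48 ≈ 144,946.6612.

£144,946.66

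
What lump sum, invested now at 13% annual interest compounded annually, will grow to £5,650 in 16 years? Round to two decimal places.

Growth factor = (1 + 0.13)^16 ≈ 7.067325527.
P = 5,650/7.067325527 ≈ 799.4538.

£799.45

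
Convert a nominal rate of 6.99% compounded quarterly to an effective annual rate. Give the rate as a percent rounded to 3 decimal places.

7.175%

One year is 4 periods at 0.017475 each: (1 + 0.017475)^4 ≈ 1.071754.
EAR = 1.071754 − 1 ≈ 7.17537%.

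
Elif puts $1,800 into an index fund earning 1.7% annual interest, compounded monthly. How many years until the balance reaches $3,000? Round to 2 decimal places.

30.07 years

We need (1 + 0.00141667)^(12t) = 1.6667, so 12t = ln 1.6667 / ln 1.001417 ≈ 360.8381.
t ≈ 360.8381/12 = 30.0698 years.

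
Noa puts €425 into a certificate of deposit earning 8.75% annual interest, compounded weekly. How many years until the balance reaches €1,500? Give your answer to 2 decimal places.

We need (1 + 0.00168269)^(52t) = 3.5294, so 52t = ln 3.5294 / ln 1.001683 ≈ 750.1027.
t ≈ 750.1027/52 = 14.4251 years.

14.43 years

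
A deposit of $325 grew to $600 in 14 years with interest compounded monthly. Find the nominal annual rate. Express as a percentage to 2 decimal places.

4.39%

The 168-period growth factor is 600/325 = 1.84615.
r/12 = 1.84615^(1/168) − 1 ≈ 0.0036561, so r ≈ 12·0.0036561 = 4.38732%.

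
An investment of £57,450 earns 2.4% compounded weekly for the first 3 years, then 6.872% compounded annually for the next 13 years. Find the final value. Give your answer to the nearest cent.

£146,481.64

Phase 1: 57,450·(1 + 0.024/52)^156 ≈ 61,737.9240.
Phase 2: 61,737.9240·(1 + 0.06872)^13 ≈ 146,481.6425.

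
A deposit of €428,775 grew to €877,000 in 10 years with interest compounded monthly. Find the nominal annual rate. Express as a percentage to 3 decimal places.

The 120-period growth factor is 877,000/428,775 = 2.04536.
r/12 = 2.04536^(1/120) − 1 ≈ 0.00598094, so r ≈ 12·0.00598094 = 7.17712%.

7.177%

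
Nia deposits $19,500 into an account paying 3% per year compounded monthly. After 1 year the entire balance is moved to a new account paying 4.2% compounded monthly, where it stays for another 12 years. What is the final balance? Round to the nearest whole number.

$33,231

Phase 1: 19,500·(1 + 0.0025)^12 ≈ 20,093.1112.
Phase 2: 20,093.1112·(1 + 0.0035)^144 ≈ 33,231.4621.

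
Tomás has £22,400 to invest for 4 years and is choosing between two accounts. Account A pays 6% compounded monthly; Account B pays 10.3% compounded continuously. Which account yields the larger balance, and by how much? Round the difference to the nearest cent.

Account B, by £5,361.33

Account A growth factor: (1 + 0.005)^48 ≈ 1.2704891611; balance ≈ 28,458.9572.
Account B growth factor: e^(0.103·4) = e^0.412 ≈ 1.5098344363; balance ≈ 33,820.2914.
Account B is larger by 5,361.3342.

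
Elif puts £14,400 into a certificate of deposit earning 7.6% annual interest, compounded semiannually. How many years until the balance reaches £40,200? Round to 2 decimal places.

13.76 years

(1 + 0.038)^(2t) = 40,200/14,400 = 2.7917.
2t·ln(1 + 0.038) = ln(2.7917); 2t = 1.0266/0.0372958 ≈ 27.5269.
t ≈ 13.7635 years.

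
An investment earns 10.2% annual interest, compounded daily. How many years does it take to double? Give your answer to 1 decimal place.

6.8 years

(1 + 0.000279452)^(365t) = 2.
365t = ln 2 / ln(1 + 0.000279452) ≈ 0.69315/0.000279413 ≈ 2480.7262.
t ≈ 6.7965.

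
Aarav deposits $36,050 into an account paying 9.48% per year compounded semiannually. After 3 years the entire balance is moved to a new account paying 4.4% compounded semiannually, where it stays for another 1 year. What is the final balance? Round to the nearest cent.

Phase 1: 36,050·(1 + 0.0474)^6 ≈ 47,597.1212.
Phase 2: 47,597.1212·(1 + 0.022)^2 ≈ 49,714.4316.

$49,714.43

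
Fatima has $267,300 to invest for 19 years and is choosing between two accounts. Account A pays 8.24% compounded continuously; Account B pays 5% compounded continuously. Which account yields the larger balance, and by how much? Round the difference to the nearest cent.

A: e^(0.0824·19) = e^1.5656 ≈ 4.78554540191, so 267,300 × 4.78554540191 ≈ 1,279,176.2859.
B: e^(0.05·19) = e^0.95 ≈ 2.58570965932, so 267,300 × 2.58570965932 ≈ 691,160.1919.
Difference ≈ 588,016.0940 in favor of A.

Account A, by $588,016.09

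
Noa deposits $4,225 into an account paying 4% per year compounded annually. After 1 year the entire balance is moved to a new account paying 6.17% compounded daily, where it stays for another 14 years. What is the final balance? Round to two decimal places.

$10,422.50

After 1 years at 4%: 4,225 × 1.04 ≈ 4,394.0000.
Then 14 years at 6.17%: 4,394.0000 × 2.3719846253 ≈ 10,422.5004.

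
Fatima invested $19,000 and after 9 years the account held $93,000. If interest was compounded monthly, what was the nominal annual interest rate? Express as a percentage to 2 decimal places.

The 108-period growth factor is 93,000/19,000 = 4.89474.
r/12 = 4.89474^(1/108) − 1 ≈ 0.0148138, so r ≈ 12·0.0148138 = 17.77661%.

17.78%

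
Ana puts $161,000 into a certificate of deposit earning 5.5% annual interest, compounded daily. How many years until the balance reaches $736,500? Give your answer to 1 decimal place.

27.6 years

We need (1 + 0.000150685)^(365t) = 4.5745, so 365t = ln 4.5745 / ln 1.000151 ≈ 10091.3835.
t ≈ 10091.3835/365 = 27.6476 years.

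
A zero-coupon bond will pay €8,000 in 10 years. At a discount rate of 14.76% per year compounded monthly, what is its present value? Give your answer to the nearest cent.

Periodic rate = 14.76%/12 = 0.0123; 120 periods.
P = 8,000/(1 + 0.0123)^120 ≈ 8,000/4.336191181 ≈ 1,844.9371.

€1,844.94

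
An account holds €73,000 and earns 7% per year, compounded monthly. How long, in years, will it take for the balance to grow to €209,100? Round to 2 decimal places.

We need (1 + 0.00583333)^(12t) = 2.8644, so 12t = ln 2.8644 / ln 1.005833 ≈ 180.9291.
t ≈ 180.9291/12 = 15.0774 years.

15.08 years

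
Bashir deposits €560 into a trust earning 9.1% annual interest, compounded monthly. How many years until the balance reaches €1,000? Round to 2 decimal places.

6.40 years

(1 + 0.00758333)^(12t) = 1,000/560 = 1.7857.
12t·ln(1 + 0.00758333) = ln(1.7857); 12t = 0.57982/0.00755472 ≈ 76.7491.
t ≈ 6.3958 years.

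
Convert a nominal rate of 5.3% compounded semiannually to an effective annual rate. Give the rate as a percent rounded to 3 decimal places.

5.370%

One year is 2 periods at 0.0265 each: (1 + 0.0265)^2 ≈ 1.053702.
EAR = 1.053702 − 1 ≈ 5.37022%.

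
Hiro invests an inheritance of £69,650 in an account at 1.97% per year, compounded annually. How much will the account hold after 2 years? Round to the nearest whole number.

£72,421

Annual rate = 1.97% = 0.0197; years = 2.
A = 69,650·(1 + 0.0197)^2 ≈ 69,650·1.03978809 ≈ 72,421.2405.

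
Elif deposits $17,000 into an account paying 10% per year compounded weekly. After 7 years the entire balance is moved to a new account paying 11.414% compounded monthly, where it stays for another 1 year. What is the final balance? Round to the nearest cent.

Phase 1: 17,000·(1 + 0.1/52)^364 ≈ 34,210.7913.
Phase 2: 34,210.7913·(1 + 0.11414/12)^12 ≈ 38,326.5059.

$38,326.51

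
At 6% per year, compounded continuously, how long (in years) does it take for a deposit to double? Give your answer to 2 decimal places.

11.55 years

e^(0.06t) = 2, so 0.06t = ln 2 ≈ 0.69315.
t ≈ 0.69315/0.06 ≈ 11.5525.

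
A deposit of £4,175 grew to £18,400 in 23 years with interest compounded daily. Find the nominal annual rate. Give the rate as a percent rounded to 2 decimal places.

The 8395-period growth factor is 18,400/4,175 = 4.40719.
r/365 = 4.40719^(1/8395) − 1 ≈ 0.000176697, so r ≈ 365·0.000176697 = 6.44942%.

6.45%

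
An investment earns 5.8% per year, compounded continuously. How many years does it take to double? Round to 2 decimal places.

e^(0.058t) = 2, so 0.058t = ln 2 ≈ 0.69315.
t ≈ 0.69315/0.058 ≈ 11.9508.

11.95 years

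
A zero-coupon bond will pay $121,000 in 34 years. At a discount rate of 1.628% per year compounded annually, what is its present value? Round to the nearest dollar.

$69,876

Growth factor = (1 + 0.01628)^34 ≈ 1.73162913018.
P = 121,000/1.73162913018 ≈ 69,876.3944.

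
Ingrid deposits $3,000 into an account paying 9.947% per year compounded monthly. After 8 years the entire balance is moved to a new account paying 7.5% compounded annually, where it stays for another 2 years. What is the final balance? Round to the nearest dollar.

$7,658

After 8 years at 9.947%: 3,000 × 2.208867674 ≈ 6,626.6030.
Then 2 years at 7.5%: 6,626.6030 × 1.155625 ≈ 7,657.8681.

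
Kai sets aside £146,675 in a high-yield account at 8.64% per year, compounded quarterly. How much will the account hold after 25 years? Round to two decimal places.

£1,242,923.85

Growth factor = (1 + 0.0216)^100 ≈ 8.47399933407.
A ≈ 146,675 × 8.47399933407 ≈ 1,242,923.8523.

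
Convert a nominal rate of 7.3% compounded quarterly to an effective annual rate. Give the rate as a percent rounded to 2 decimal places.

EAR = (1 + 7.3%/4)^4 − 1 = (1 + 0.01825)^4 − 1.
(1 + 0.01825)^4 ≈ 1.075023, so EAR ≈ 7.50228%.

7.50%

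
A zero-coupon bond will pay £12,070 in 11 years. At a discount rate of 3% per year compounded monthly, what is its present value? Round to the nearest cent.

£8,680.98

Growth factor = (1 + 0.0025)^132 ≈ 1.3903954265.
P = 12,070/1.3903954265 ≈ 8,680.9837.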